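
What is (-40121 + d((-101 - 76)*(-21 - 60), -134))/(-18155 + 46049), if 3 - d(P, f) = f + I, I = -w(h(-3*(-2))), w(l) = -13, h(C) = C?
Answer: -39997/27894 ≈ -1.4339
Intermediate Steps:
I = 13 (I = -1*(-13) = 13)
d(P, f) = -10 - f (d(P, f) = 3 - (f + 13) = 3 - (13 + f) = 3 + (-13 - f) = -10 - f)
(-40121 + d((-101 - 76)*(-21 - 60), -134))/(-18155 + 46049) = (-40121 + (-10 - 1*(-134)))/(-18155 + 46049) = (-40121 + (-10 + 134))/27894 = (-40121 + 124)*(1/27894) = -39997*1/27894 = -39997/27894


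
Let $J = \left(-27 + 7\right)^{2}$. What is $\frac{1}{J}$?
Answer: $\frac{1}{400} \approx 0.0025$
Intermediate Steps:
$J = 400$ ($J = \left(-20\right)^{2} = 400$)
$\frac{1}{J} = \frac{1}{400}$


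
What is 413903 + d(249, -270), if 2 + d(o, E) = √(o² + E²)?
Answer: 413901 + 3*√14989 ≈ 4.1427e+5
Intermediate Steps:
d(o, E) = -2 + √(E² + o²) (d(o, E) = -2 + √(o² + E²) = -2 + √(E² + o²))
413903 + d(249, -270) = 413903 + (-2 + √((-270)² + 249²)) = 413903 + (-2 + √(72900 + 62001)) = 413903 + (-2 + √134901) = 413903 + (-2 + 3*√14989) = 413901 + 3*√14989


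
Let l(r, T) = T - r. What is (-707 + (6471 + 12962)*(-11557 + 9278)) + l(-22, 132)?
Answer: -44288360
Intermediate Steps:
(-707 + (6471 + 12962)*(-11557 + 9278)) + l(-22, 132) = (-707 + (6471 + 12962)*(-11557 + 9278)) + (132 - 1*(-22)) = (-707 + 19433*(-2279)) + (132 + 22) = (-707 - 44287807) + 154 = -44288514 + 154 = -44288360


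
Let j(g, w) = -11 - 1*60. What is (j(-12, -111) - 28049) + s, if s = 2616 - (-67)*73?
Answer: -20613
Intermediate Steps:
j(g, w) = -71 (j(g, w) = -11 - 60 = -71)
s = 7507 (s = 2616 - 1*(-4891) = 2616 + 4891 = 7507)
(j(-12, -111) - 28049) + s = (-71 - 28049) + 7507 = -28120 + 7507 = -20613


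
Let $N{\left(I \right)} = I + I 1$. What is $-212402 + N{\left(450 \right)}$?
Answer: $-211502$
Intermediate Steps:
$N{\left(I \right)} = 2 I$ ($N{\left(I \right)} = I + I = 2 I$)
$-212402 + N{\left(450 \right)} = -212402 + 2 \cdot 450 = -212402 + 900 = -211502$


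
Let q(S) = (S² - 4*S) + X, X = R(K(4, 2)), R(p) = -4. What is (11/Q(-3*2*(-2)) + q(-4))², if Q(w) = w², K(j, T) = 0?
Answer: 16345849/20736 ≈ 788.28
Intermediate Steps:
X = -4
q(S) = -4 + S² - 4*S (q(S) = (S² - 4*S) - 4 = -4 + S² - 4*S)
(11/Q(-3*2*(-2)) + q(-4))² = (11/((-3*2*(-2))²) + (-4 + (-4)² - 4*(-4)))² = (11/((-6*(-2))²) + (-4 + 16 + 16))² = (11/(12²) + 28)² = (11/144 + 28)² = (4043/144)² = 16345849/20736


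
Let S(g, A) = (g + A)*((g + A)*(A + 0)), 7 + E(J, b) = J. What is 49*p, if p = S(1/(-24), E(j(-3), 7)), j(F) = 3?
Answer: -461041/144 ≈ -3201.7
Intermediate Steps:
E(J, b) = -7 + J
S(g, A) = A*(A + g)² (S(g, A) = (A + g)*((A + g)*A) = (A + g)*(A*(A + g)) = A*(A + g)²)
p = -9409/144 (p = (-7 + 3)*((-7 + 3) + 1/(-24))² = -4*(-4 - 1/24)² = -4*(-97/24)² = -4*9409/576 = -9409/144 ≈ -65.340)
49*p = 49*(-9409/144) = -461041/144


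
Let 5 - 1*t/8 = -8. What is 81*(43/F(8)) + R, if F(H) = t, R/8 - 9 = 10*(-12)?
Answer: -88869/104 ≈ -854.51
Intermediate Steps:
t = 104 (t = 40 - 8*(-8) = 40 + 64 = 104)
R = -888 (R = 72 + 8*(10*(-12)) = 72 + 8*(-120) = 72 - 960 = -888)
F(H) = 104
81*(43/F(8)) + R = 81*(43/104) - 888 = 3483/104 - 888 = -88869/104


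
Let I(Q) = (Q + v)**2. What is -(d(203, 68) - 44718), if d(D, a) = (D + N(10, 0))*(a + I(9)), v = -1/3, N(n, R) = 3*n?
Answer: 102358/9 ≈ 11373.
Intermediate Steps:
v = -1/3 (v = -1*1/3 = -1/3 ≈ -0.33333)
I(Q) = (-1/3 + Q)**2 (I(Q) = (Q - 1/3)**2 = (-1/3 + Q)**2)
d(D, a) = (30 + D)*(676/9 + a) (d(D, a) = (D + 3*10)*(a + (-1 + 3*9)**2/9) = (D + 30)*(a + (-1 + 27)**2/9) = (30 + D)*(a + (1/9)*26**2) = (30 + D)*(a + (1/9)*676) = (30 + D)*(a + 676/9) = (30 + D)*(676/9 + a))
-(d(203, 68) - 44718) = -((6760/3 + 30*68 + (676/9)*203 + 203*68) - 44718) = -((6760/3 + 2040 + 137228/9 + 13804) - 44718) = -(300104/9 - 44718) = -1*(-102358/9) = 102358/9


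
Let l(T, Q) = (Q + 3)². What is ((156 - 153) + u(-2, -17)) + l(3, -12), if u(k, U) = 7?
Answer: 91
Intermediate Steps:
l(T, Q) = (3 + Q)²
((156 - 153) + u(-2, -17)) + l(3, -12) = ((156 - 153) + 7) + (3 - 12)² = (3 + 7) + (-9)² = 10 + 81 = 91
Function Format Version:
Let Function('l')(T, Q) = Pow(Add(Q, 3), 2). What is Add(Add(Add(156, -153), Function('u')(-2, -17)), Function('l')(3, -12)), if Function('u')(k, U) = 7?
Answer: 91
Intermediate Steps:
Function('l')(T, Q) = Pow(Add(3, Q), 2)
Add(Add(Add(156, -153), Function('u')(-2, -17)), Function('l')(3, -12)) = Add(Add(Add(156, -153), 7), Pow(Add(3, -12), 2)) = Add(Add(3, 7), Pow(-9, 2)) = Add(10, 81) = 91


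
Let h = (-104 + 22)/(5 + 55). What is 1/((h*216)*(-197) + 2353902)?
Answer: 5/12060282 ≈ 4.1458e-7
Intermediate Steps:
h = -41/30 (h = -82/60 = -82*1/60 = -41/30 ≈ -1.3667)
1/((h*216)*(-197) + 2353902) = 1/(-41/30*216*(-197) + 2353902) = 1/(-1476/5*(-197) + 2353902) = 1/(290772/5 + 2353902) = 1/(12060282/5) = 5/12060282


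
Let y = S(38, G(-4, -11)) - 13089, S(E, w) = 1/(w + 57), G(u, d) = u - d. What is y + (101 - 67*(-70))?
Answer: -531071/64 ≈ -8298.0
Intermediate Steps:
S(E, w) = 1/(57 + w)
y = -837695/64 (y = 1/(57 + (-4 - 1*(-11))) - 13089 = 1/(57 + (-4 + 11)) - 13089 = 1/(57 + 7) - 13089 = 1/64 - 13089 = -837695/64 ≈ -13089.)
y + (101 - 67*(-70)) = -837695/64 + (101 - 67*(-70)) = -837695/64 + (101 + 4690) = -837695/64 + 4791 = -531071/64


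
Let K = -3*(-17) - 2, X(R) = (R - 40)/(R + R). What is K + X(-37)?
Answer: 3703/74 ≈ 50.041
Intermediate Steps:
X(R) = (-40 + R)/(2*R) (X(R) = (-40 + R)/((2*R)) = (-40 + R)*(1/(2*R)) = (-40 + R)/(2*R))
K = 49 (K = 51 - 2 = 49)
K + X(-37) = 49 + (½)*(-40 - 37)/(-37) = 49 + (½)*(-1/37)*(-77) = 49 + 77/74 = 3703/74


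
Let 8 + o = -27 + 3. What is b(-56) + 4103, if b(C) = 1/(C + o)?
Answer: 361063/88 ≈ 4103.0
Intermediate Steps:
o = -32 (o = -8 + (-27 + 3) = -8 - 24 = -32)
b(C) = 1/(-32 + C) (b(C) = 1/(C - 32) = 1/(-32 + C))
b(-56) + 4103 = 1/(-32 - 56) + 4103 = 1/(-88) + 4103 = -1/88 + 4103 = 361063/88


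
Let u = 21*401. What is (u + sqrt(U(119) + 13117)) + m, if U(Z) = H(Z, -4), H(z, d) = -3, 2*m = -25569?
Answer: -8727/2 + sqrt(13114) ≈ -4249.0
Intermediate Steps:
m = -25569/2 (m = (1/2)*(-25569) = -25569/2 ≈ -12785.)
U(Z) = -3
u = 8421
(u + sqrt(U(119) + 13117)) + m = (8421 + sqrt(-3 + 13117)) - 25569/2 = (8421 + sqrt(13114)) - 25569/2 = -8727/2 + sqrt(13114)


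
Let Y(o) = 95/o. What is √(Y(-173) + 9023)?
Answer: 26*√399457/173 ≈ 94.987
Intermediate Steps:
√(Y(-173) + 9023) = √(95/(-173) + 9023) = √(95*(-1/173) + 9023) = √(-95/173 + 9023) = √(1560884/173) = 26*√399457/173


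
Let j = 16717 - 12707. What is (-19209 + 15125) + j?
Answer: -74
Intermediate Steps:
j = 4010
(-19209 + 15125) + j = (-19209 + 15125) + 4010 = -4084 + 4010 = -74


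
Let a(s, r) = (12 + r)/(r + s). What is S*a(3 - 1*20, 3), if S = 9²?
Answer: -1215/14 ≈ -86.786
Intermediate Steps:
a(s, r) = (12 + r)/(r + s)
S = 81
S*a(3 - 1*20, 3) = 81*((12 + 3)/(3 + (3 - 1*20))) = 81*(15/(3 + (3 - 20))) = 81*(15/(3 - 17)) = 81*(15/(-14)) = 81*(-1/14*15) = 81*(-15/14) = -1215/14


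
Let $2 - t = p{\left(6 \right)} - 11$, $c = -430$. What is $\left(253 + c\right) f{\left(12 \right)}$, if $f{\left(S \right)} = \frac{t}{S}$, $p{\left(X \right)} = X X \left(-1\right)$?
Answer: $- \frac{2891}{4} \approx -722.75$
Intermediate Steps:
$p{\left(X \right)} = - X^{2}$ ($p{\left(X \right)} = X^{2} \left(-1\right) = - X^{2}$)
$t = 49$ ($t = 2 - \left(- 6^{2} - 11\right) = 2 - \left(\left(-1\right) 36 - 11\right) = 2 - \left(-36 - 11\right) = 2 - -47 = 2 + 47 = 49$)
$f{\left(S \right)} = \frac{49}{S}$
$\left(253 + c\right) f{\left(12 \right)} = \left(253 - 430\right) \frac{49}{12} = - 177 \cdot 49 \cdot \frac{1}{12} = \left(-177\right) \frac{49}{12} = - \frac{2891}{4}$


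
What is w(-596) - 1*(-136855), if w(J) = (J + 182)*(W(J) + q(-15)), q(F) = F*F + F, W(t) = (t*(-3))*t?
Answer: 441228187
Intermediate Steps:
W(t) = -3*t**2 (W(t) = (-3*t)*t = -3*t**2)
q(F) = F + F**2 (q(F) = F**2 + F = F + F**2)
w(J) = (182 + J)*(210 - 3*J**2) (w(J) = (J + 182)*(-3*J**2 - 15*(1 - 15)) = (182 + J)*(-3*J**2 - 15*(-14)) = (182 + J)*(-3*J**2 + 210) = (182 + J)*(210 - 3*J**2))
w(-596) - 1*(-136855) = (38220 - 546*(-596)**2 - 3*(-596)**3 + 210*(-596)) - 1*(-136855) = (38220 - 546*355216 - 3*(-211708736) - 125160) + 136855 = (38220 - 193947936 + 635126208 - 125160) + 136855 = 441091332 + 136855 = 441228187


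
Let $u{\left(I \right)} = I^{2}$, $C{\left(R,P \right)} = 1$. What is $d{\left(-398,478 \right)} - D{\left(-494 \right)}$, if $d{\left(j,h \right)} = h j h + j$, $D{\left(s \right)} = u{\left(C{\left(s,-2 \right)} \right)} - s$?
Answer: $-90937525$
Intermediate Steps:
$D{\left(s \right)} = 1 - s$ ($D{\left(s \right)} = 1^{2} - s = 1 - s$)
$d{\left(j,h \right)} = j + j h^{2}$ ($d{\left(j,h \right)} = j h^{2} + j = j + j h^{2}$)
$d{\left(-398,478 \right)} - D{\left(-494 \right)} = - 398 \left(1 + 478^{2}\right) - \left(1 - -494\right) = - 398 \left(1 + 228484\right) - \left(1 + 494\right) = \left(-398\right) 228485 - 495 = -90937030 - 495 = -90937525$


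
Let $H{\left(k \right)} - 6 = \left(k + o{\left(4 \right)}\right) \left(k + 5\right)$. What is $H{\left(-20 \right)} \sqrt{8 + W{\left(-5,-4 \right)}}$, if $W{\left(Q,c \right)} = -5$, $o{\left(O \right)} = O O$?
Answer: $66 \sqrt{3} \approx 114.32$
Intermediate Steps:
$o{\left(O \right)} = O^{2}$
$H{\left(k \right)} = 6 + \left(5 + k\right) \left(16 + k\right)$ ($H{\left(k \right)} = 6 + \left(k + 4^{2}\right) \left(k + 5\right) = 6 + \left(k + 16\right) \left(5 + k\right) = 6 + \left(16 + k\right) \left(5 + k\right) = 6 + \left(5 + k\right) \left(16 + k\right)$)
$H{\left(-20 \right)} \sqrt{8 + W{\left(-5,-4 \right)}} = \left(86 + \left(-20\right)^{2} + 21 \left(-20\right)\right) \sqrt{8 - 5} = \left(86 + 400 - 420\right) \sqrt{3} = 66 \sqrt{3}$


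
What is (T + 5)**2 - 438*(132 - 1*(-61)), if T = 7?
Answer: -84390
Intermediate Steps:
(T + 5)**2 - 438*(132 - 1*(-61)) = (7 + 5)**2 - 438*(132 - 1*(-61)) = 12**2 - 438*(132 + 61) = 144 - 438*193 = 144 - 84534 = -84390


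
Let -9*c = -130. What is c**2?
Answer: 16900/81 ≈ 208.64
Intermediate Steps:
c = 130/9 (c = -1/9*(-130) = 130/9 ≈ 14.444)
c**2 = (130/9)**2 = 16900/81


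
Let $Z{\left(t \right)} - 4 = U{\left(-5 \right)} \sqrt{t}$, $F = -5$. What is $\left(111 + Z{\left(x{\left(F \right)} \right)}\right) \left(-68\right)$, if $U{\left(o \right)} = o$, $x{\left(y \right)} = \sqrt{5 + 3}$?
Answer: $-7820 + 340 \cdot 2^{\frac{3}{4}} \approx -7248.2$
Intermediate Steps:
$x{\left(y \right)} = 2 \sqrt{2}$ ($x{\left(y \right)} = \sqrt{8} = 2 \sqrt{2}$)
$Z{\left(t \right)} = 4 - 5 \sqrt{t}$
$\left(111 + Z{\left(x{\left(F \right)} \right)}\right) \left(-68\right) = \left(111 + \left(4 - 5 \sqrt{2 \sqrt{2}}\right)\right) \left(-68\right) = \left(111 + \left(4 - 5 \cdot 2^{\frac{3}{4}}\right)\right) \left(-68\right) = \left(115 - 5 \cdot 2^{\frac{3}{4}}\right) \left(-68\right) = -7820 + 340 \cdot 2^{\frac{3}{4}}$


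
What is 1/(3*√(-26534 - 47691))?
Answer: -I*√2969/44535 ≈ -0.0012235*I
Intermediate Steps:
1/(3*√(-26534 - 47691)) = 1/(3*√(-74225)) = 1/(3*(5*I*√2969)) = 1/(15*I*√2969) = -I*√2969/44535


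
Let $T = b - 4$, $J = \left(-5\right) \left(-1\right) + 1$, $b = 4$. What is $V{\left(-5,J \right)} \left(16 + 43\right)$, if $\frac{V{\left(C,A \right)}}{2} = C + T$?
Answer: $-590$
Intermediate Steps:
$J = 6$ ($J = 5 + 1 = 6$)
$T = 0$ ($T = 4 - 4 = 0$)
$V{\left(C,A \right)} = 2 C$ ($V{\left(C,A \right)} = 2 \left(C + 0\right) = 2 C$)
$V{\left(-5,J \right)} \left(16 + 43\right) = 2 \left(-5\right) \left(16 + 43\right) = \left(-10\right) 59 = -590$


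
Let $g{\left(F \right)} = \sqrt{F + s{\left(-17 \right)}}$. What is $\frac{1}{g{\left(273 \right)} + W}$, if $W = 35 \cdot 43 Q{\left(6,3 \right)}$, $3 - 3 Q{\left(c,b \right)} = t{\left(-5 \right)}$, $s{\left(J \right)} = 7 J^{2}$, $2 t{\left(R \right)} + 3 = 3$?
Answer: $\frac{215}{323247} - \frac{2 \sqrt{574}}{2262729} \approx 0.00064395$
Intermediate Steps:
$t{\left(R \right)} = 0$ ($t{\left(R \right)} = - \frac{3}{2} + \frac{1}{2} \cdot 3 = - \frac{3}{2} + \frac{3}{2} = 0$)
$Q{\left(c,b \right)} = 1$ ($Q{\left(c,b \right)} = 1 - 0 = 1 + 0 = 1$)
$W = 1505$ ($W = 35 \cdot 43 \cdot 1 = 1505 \cdot 1 = 1505$)
$g{\left(F \right)} = \sqrt{2023 + F}$ ($g{\left(F \right)} = \sqrt{F + 7 \left(-17\right)^{2}} = \sqrt{F + 7 \cdot 289} = \sqrt{F + 2023} = \sqrt{2023 + F}$)
$\frac{1}{g{\left(273 \right)} + W} = \frac{1}{\sqrt{2023 + 273} + 1505} = \frac{1}{\sqrt{2296} + 1505} = \frac{1}{2 \sqrt{574} + 1505} = \frac{1}{1505 + 2 \sqrt{574}}$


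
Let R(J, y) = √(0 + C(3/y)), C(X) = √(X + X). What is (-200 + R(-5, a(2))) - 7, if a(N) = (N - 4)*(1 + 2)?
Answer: -207 + √I ≈ -206.29 + 0.70711*I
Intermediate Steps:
a(N) = -12 + 3*N (a(N) = (-4 + N)*3 = -12 + 3*N)
C(X) = √2*√X (C(X) = √(2*X) = √2*√X)
R(J, y) = 6^(¼)*(1/y)^(¼) (R(J, y) = √(0 + √2*√(3/y)) = √(0 + √2*(√3*√(1/y))) = √(0 + √6*√(1/y)) = √(√6*√(1/y)) = 6^(¼)*(1/y)^(¼))
(-200 + R(-5, a(2))) - 7 = (-200 + 6^(¼)*(1/(-12 + 3*2))^(¼)) - 7 = (-200 + 6^(¼)*(1/(-12 + 6))^(¼)) - 7 = (-200 + 6^(¼)*(1/(-6))^(¼)) - 7 = (-200 + 6^(¼)*(-⅙)^(¼)) - 7 = (-200 + 6^(¼)*((-1)^(¼)*6^(¾)/6)) - 7 = (-200 + (-1)^(¼)) - 7 = -207 + (-1)^(¼)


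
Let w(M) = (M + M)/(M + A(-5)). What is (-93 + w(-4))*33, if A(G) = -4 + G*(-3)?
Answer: -21747/7 ≈ -3106.7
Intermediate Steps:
A(G) = -4 - 3*G
w(M) = 2*M/(11 + M) (w(M) = (M + M)/(M + (-4 - 3*(-5))) = (2*M)/(M + (-4 + 15)) = (2*M)/(M + 11) = (2*M)/(11 + M) = 2*M/(11 + M))
(-93 + w(-4))*33 = (-93 + 2*(-4)/(11 - 4))*33 = (-93 + 2*(-4)/7)*33 = (-93 + 2*(-4)*(1/7))*33 = (-93 - 8/7)*33 = -659/7*33 = -21747/7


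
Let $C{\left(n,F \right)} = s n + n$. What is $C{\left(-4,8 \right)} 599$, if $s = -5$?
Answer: $9584$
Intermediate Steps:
$C{\left(n,F \right)} = - 4 n$ ($C{\left(n,F \right)} = - 5 n + n = - 4 n$)
$C{\left(-4,8 \right)} 599 = \left(-4\right) \left(-4\right) 599 = 16 \cdot 599 = 9584$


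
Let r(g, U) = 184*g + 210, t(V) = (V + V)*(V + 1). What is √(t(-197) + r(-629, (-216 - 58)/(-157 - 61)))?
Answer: I*√38302 ≈ 195.71*I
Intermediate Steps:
t(V) = 2*V*(1 + V) (t(V) = (2*V)*(1 + V) = 2*V*(1 + V))
r(g, U) = 210 + 184*g
√(t(-197) + r(-629, (-216 - 58)/(-157 - 61))) = √(2*(-197)*(1 - 197) + (210 + 184*(-629))) = √(2*(-197)*(-196) + (210 - 115736)) = √(77224 - 115526) = √(-38302) = I*√38302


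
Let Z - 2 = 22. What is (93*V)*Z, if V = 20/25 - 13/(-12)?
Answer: 21018/5 ≈ 4203.6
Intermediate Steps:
Z = 24 (Z = 2 + 22 = 24)
V = 113/60 (V = 20*(1/25) - 13*(-1/12) = 4/5 + 13/12 = 113/60 ≈ 1.8833)
(93*V)*Z = (93*(113/60))*24 = (3503/20)*24 = 21018/5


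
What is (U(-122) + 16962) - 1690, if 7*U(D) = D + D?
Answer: 106660/7 ≈ 15237.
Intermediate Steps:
U(D) = 2*D/7 (U(D) = (D + D)/7 = (2*D)/7 = 2*D/7)
(U(-122) + 16962) - 1690 = ((2/7)*(-122) + 16962) - 1690 = (-244/7 + 16962) - 1690 = 118490/7 - 1690 = 106660/7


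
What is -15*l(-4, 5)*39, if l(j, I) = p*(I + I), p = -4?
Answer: 23400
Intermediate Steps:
l(j, I) = -8*I (l(j, I) = -4*(I + I) = -8*I)
-15*l(-4, 5)*39 = -(-120)*5*39 = -15*(-40)*39 = 600*39 = 23400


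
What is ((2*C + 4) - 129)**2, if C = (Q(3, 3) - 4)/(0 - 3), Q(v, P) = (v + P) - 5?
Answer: 15129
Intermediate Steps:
Q(v, P) = -5 + P + v (Q(v, P) = (P + v) - 5 = -5 + P + v)
C = 1 (C = ((-5 + 3 + 3) - 4)/(0 - 3) = (1 - 4)/(-3) = -3*(-1/3) = 1)
((2*C + 4) - 129)**2 = ((2*1 + 4) - 129)**2 = ((2 + 4) - 129)**2 = (6 - 129)**2 = (-123)**2 = 15129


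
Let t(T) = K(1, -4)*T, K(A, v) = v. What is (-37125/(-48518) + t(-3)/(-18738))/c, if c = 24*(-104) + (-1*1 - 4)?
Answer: -115844339/378955806714 ≈ -0.00030569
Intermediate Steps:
t(T) = -4*T
c = -2501 (c = -2496 + (-1 - 4) = -2496 - 5 = -2501)
(-37125/(-48518) + t(-3)/(-18738))/c = (-37125/(-48518) - 4*(-3)/(-18738))/(-2501) = (-37125*(-1/48518) + 12*(-1/18738))*(-1/2501) = (37125/48518 - 2/3123)*(-1/2501) = (115844339/151521714)*(-1/2501) = -115844339/378955806714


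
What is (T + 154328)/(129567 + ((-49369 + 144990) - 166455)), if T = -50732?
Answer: 103596/58733 ≈ 1.7638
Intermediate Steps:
(T + 154328)/(129567 + ((-49369 + 144990) - 166455)) = (-50732 + 154328)/(129567 + ((-49369 + 144990) - 166455)) = 103596/(129567 + (95621 - 166455)) = 103596/(129567 - 70834) = 103596/58733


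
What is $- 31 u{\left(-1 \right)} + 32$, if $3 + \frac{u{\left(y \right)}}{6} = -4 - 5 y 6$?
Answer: $-4246$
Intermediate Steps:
$u{\left(y \right)} = -42 - 180 y$ ($u{\left(y \right)} = -18 + 6 \left(-4 - 5 y 6\right) = -18 + 6 \left(-4 - 5 \cdot 6 y\right) = -18 + 6 \left(-4 - 30 y\right) = -18 - \left(24 + 180 y\right) = -42 - 180 y$)
$- 31 u{\left(-1 \right)} + 32 = - 31 \left(-42 - -180\right) + 32 = - 31 \left(-42 + 180\right) + 32 = \left(-31\right) 138 + 32 = -4278 + 32 = -4246$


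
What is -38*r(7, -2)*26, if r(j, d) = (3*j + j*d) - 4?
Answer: -2964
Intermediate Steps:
r(j, d) = -4 + 3*j + d*j (r(j, d) = (3*j + d*j) - 4 = -4 + 3*j + d*j)
-38*r(7, -2)*26 = -38*(-4 + 3*7 - 2*7)*26 = -38*(-4 + 21 - 14)*26 = -38*3*26 = -114*26 = -2964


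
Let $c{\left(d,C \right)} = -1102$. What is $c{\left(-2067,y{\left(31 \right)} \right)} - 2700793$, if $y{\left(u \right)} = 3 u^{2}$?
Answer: $-2701895$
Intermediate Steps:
$c{\left(-2067,y{\left(31 \right)} \right)} - 2700793 = -1102 - 2700793 = -2701895$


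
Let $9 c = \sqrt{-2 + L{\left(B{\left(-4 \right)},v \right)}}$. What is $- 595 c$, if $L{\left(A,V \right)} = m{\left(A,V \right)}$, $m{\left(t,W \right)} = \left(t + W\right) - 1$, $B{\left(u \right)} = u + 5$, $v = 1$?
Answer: $- \frac{595 i}{9} \approx - 66.111 i$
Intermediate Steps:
$B{\left(u \right)} = 5 + u$
$m{\left(t,W \right)} = -1 + W + t$ ($m{\left(t,W \right)} = \left(W + t\right) - 1 = -1 + W + t$)
$L{\left(A,V \right)} = -1 + A + V$ ($L{\left(A,V \right)} = -1 + V + A = -1 + A + V$)
$c = \frac{i}{9}$ ($c = \frac{\sqrt{-2 + \left(-1 + \left(5 - 4\right) + 1\right)}}{9} = \frac{\sqrt{-2 + \left(-1 + 1 + 1\right)}}{9} = \frac{\sqrt{-2 + 1}}{9} = \frac{\sqrt{-1}}{9} = \frac{i}{9} \approx 0.11111 i$)
$- 595 c = - 595 \frac{i}{9} = - \frac{595 i}{9}$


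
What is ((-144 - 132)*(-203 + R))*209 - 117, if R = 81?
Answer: 7037331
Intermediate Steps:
((-144 - 132)*(-203 + R))*209 - 117 = ((-144 - 132)*(-203 + 81))*209 - 117 = -276*(-122)*209 - 117 = 33672*209 - 117 = 7037448 - 117 = 7037331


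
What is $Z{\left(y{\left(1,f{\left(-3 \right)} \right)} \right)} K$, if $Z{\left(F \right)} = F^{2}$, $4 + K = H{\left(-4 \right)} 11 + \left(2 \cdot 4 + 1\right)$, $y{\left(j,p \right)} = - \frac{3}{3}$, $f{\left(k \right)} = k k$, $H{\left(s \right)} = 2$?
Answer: $27$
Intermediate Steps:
$f{\left(k \right)} = k^{2}$
$y{\left(j,p \right)} = -1$ ($y{\left(j,p \right)} = \left(-3\right) \frac{1}{3} = -1$)
$K = 27$ ($K = -4 + \left(2 \cdot 11 + \left(2 \cdot 4 + 1\right)\right) = -4 + \left(22 + \left(8 + 1\right)\right) = -4 + \left(22 + 9\right) = -4 + 31 = 27$)
$Z{\left(y{\left(1,f{\left(-3 \right)} \right)} \right)} K = \left(-1\right)^{2} \cdot 27 = 1 \cdot 27 = 27$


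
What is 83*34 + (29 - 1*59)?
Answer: 2792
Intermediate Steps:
83*34 + (29 - 1*59) = 2822 + (29 - 59) = 2822 - 30 = 2792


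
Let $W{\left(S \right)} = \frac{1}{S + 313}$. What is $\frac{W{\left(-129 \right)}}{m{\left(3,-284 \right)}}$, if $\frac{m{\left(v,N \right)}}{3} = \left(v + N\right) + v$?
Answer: $- \frac{1}{153456} \approx -6.5165 \cdot 10^{-6}$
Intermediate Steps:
$m{\left(v,N \right)} = 3 N + 6 v$ ($m{\left(v,N \right)} = 3 \left(\left(v + N\right) + v\right) = 3 \left(\left(N + v\right) + v\right) = 3 \left(N + 2 v\right) = 3 N + 6 v$)
$W{\left(S \right)} = \frac{1}{313 + S}$
$\frac{W{\left(-129 \right)}}{m{\left(3,-284 \right)}} = \frac{1}{\left(313 - 129\right) \left(3 \left(-284\right) + 6 \cdot 3\right)} = \frac{1}{184 \left(-852 + 18\right)} = \frac{1}{184 \left(-834\right)} = \frac{1}{184} \left(- \frac{1}{834}\right) = - \frac{1}{153456}$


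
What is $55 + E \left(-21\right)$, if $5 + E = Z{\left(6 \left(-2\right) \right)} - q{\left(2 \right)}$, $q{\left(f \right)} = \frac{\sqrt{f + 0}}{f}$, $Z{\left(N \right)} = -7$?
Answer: $307 + \frac{21 \sqrt{2}}{2} \approx 321.85$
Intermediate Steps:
$q{\left(f \right)} = \frac{1}{\sqrt{f}}$ ($q{\left(f \right)} = \frac{\sqrt{f}}{f} = \frac{1}{\sqrt{f}}$)
$E = -12 - \frac{\sqrt{2}}{2}$ ($E = -5 - \left(7 + \frac{\sqrt{2}}{2}\right) = -12 - \frac{\sqrt{2}}{2} \approx -12.707$)
$55 + E \left(-21\right) = 55 + \left(-12 - \frac{\sqrt{2}}{2}\right) \left(-21\right) = 55 + \left(252 + \frac{21 \sqrt{2}}{2}\right) = 307 + \frac{21 \sqrt{2}}{2}$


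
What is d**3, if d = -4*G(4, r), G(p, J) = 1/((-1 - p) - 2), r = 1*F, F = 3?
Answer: 64/343 ≈ 0.18659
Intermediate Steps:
r = 3 (r = 1*3 = 3)
G(p, J) = 1/(-3 - p)
d = 4/7 (d = -(-4)/(3 + 4) = -(-4)/7 = -4*(-1/7) = 4/7 ≈ 0.57143)
d**3 = (4/7)**3 = 64/343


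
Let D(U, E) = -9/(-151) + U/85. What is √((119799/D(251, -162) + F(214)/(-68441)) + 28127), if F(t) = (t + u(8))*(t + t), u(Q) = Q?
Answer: √475457758489155576117326/2646339706 ≈ 260.56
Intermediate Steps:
F(t) = 2*t*(8 + t) (F(t) = (t + 8)*(t + t) = (8 + t)*(2*t) = 2*t*(8 + t))
D(U, E) = 9/151 + U/85 (D(U, E) = -9*(-1/151) + U*(1/85) = 9/151 + U/85)
√((119799/D(251, -162) + F(214)/(-68441)) + 28127) = √((119799/(9/151 + (1/85)*251) + (2*214*(8 + 214))/(-68441)) + 28127) = √((119799/(9/151 + 251/85) + (2*214*222)*(-1/68441)) + 28127) = √((119799/(38666/12835) + 95016*(-1/68441)) + 28127) = √((119799*(12835/38666) - 95016/68441) + 28127) = √((1537620165/38666 - 95016/68441) + 28127) = √(105232587824109/2646339706 + 28127) = √(179666184734771/2646339706) = √475457758489155576117326/2646339706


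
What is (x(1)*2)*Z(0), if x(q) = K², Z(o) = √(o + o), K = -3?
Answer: 0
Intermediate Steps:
Z(o) = √2*√o (Z(o) = √(2*o) = √2*√o)
x(q) = 9 (x(q) = (-3)² = 9)
(x(1)*2)*Z(0) = (9*2)*(√2*√0) = 18*(√2*0) = 18*0 = 0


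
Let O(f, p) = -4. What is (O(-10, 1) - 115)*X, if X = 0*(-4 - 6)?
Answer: 0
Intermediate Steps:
X = 0 (X = 0*(-10) = 0)
(O(-10, 1) - 115)*X = (-4 - 115)*0 = -119*0 = 0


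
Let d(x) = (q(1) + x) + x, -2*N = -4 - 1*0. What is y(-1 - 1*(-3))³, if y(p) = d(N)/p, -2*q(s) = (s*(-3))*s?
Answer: 1331/64 ≈ 20.797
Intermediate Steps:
N = 2 (N = -(-4 - 1*0)/2 = -(-4 + 0)/2 = -½*(-4) = 2)
q(s) = 3*s²/2 (q(s) = -s*(-3)*s/2 = -(-3*s)*s/2 = -(-3)*s²/2 = 3*s²/2)
d(x) = 3/2 + 2*x (d(x) = ((3/2)*1² + x) + x = ((3/2)*1 + x) + x = (3/2 + x) + x = 3/2 + 2*x)
y(p) = 11/(2*p) (y(p) = (3/2 + 2*2)/p = (3/2 + 4)/p = 11/(2*p))
y(-1 - 1*(-3))³ = (11/(2*(-1 - 1*(-3))))³ = (11/(2*(-1 + 3)))³ = ((11/2)/2)³ = ((11/2)*(½))³ = (11/4)³ = 1331/64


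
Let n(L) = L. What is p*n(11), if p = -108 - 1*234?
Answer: -3762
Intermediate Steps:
p = -342 (p = -108 - 234 = -342)
p*n(11) = -342*11 = -3762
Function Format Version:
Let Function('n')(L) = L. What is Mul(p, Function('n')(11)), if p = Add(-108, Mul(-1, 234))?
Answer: -3762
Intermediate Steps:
p = -342 (p = Add(-108, -234) = -342)
Mul(p, Function('n')(11)) = Mul(-342, 11) = -3762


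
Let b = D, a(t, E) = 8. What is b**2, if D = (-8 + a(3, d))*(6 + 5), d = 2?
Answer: 0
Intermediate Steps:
D = 0 (D = (-8 + 8)*(6 + 5) = 0*11 = 0)
b = 0
b**2 = 0**2 = 0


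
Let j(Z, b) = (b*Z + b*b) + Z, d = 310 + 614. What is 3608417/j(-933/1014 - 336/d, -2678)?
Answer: 13416094406/26677098433 ≈ 0.50291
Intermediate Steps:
d = 924
j(Z, b) = Z + b² + Z*b (j(Z, b) = (Z*b + b²) + Z = (b² + Z*b) + Z = Z + b² + Z*b)
3608417/j(-933/1014 - 336/d, -2678) = 3608417/((-933/1014 - 336/924) + (-2678)² + (-933/1014 - 336/924)*(-2678)) = 3608417/((-933*1/1014 - 336*1/924) + 7171684 + (-933*1/1014 - 336*1/924)*(-2678)) = 3608417/((-311/338 - 4/11) + 7171684 + (-311/338 - 4/11)*(-2678)) = 3608417/(-4773/3718 + 7171684 - 4773/3718*(-2678)) = 3608417/(-4773/3718 + 7171684 + 491619/143) = 3608417/(26677098433/3718) = 3608417*(3718/26677098433) = 13416094406/26677098433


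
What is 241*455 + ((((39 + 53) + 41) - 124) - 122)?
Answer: 109542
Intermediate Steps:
241*455 + ((((39 + 53) + 41) - 124) - 122) = 109655 + (((92 + 41) - 124) - 122) = 109655 + ((133 - 124) - 122) = 109655 + (9 - 122) = 109655 - 113 = 109542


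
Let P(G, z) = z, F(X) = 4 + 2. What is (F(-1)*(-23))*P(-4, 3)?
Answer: -414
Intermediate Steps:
F(X) = 6
(F(-1)*(-23))*P(-4, 3) = (6*(-23))*3 = -138*3 = -414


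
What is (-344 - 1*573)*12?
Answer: -11004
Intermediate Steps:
(-344 - 1*573)*12 = (-344 - 573)*12 = -917*12 = -11004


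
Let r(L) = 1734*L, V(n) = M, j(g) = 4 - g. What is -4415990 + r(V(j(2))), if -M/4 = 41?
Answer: -4700366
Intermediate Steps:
M = -164 (M = -4*41 = -164)
V(n) = -164
-4415990 + r(V(j(2))) = -4415990 + 1734*(-164) = -4415990 - 284376 = -4700366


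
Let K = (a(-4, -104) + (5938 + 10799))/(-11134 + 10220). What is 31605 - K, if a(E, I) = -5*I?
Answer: 28904227/914 ≈ 31624.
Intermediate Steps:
K = -17257/914 (K = (-5*(-104) + (5938 + 10799))/(-11134 + 10220) = (520 + 16737)/(-914) = 17257*(-1/914) = -17257/914 ≈ -18.881)
31605 - K = 31605 - 1*(-17257/914) = 31605 + 17257/914 = 28904227/914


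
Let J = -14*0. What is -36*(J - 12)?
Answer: 432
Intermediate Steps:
J = 0
-36*(J - 12) = -36*(0 - 12) = -36*(-12) = 432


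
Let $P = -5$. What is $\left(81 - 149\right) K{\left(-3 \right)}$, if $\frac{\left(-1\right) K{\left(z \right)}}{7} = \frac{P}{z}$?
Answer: $\frac{2380}{3} \approx 793.33$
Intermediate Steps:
$K{\left(z \right)} = \frac{35}{z}$ ($K{\left(z \right)} = - 7 \left(- \frac{5}{z}\right) = \frac{35}{z}$)
$\left(81 - 149\right) K{\left(-3 \right)} = \left(81 - 149\right) \frac{35}{-3} = - 68 \cdot 35 \left(- \frac{1}{3}\right) = \left(-68\right) \left(- \frac{35}{3}\right) = \frac{2380}{3}$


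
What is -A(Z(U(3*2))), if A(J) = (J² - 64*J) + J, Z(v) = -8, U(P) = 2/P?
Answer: -568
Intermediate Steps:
A(J) = J² - 63*J
-A(Z(U(3*2))) = -(-8)*(-63 - 8) = -(-8)*(-71) = -1*568 = -568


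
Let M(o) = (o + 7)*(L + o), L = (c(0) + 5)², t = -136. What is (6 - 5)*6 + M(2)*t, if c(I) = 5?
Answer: -124842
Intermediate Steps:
L = 100 (L = (5 + 5)² = 10² = 100)
M(o) = (7 + o)*(100 + o) (M(o) = (o + 7)*(100 + o) = (7 + o)*(100 + o))
(6 - 5)*6 + M(2)*t = (6 - 5)*6 + (700 + 2² + 107*2)*(-136) = 1*6 + (700 + 4 + 214)*(-136) = 6 + 918*(-136) = 6 - 124848 = -124842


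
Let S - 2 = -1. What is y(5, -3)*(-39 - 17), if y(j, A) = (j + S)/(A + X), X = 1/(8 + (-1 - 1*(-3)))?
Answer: 3360/29 ≈ 115.86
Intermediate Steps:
S = 1 (S = 2 - 1 = 1)
X = ⅒ (X = 1/(8 + (-1 + 3)) = 1/(8 + 2) = 1/10 = ⅒ ≈ 0.10000)
y(j, A) = (1 + j)/(⅒ + A) (y(j, A) = (j + 1)/(A + ⅒) = (1 + j)/(⅒ + A))
y(5, -3)*(-39 - 17) = (10*(1 + 5)/(1 + 10*(-3)))*(-39 - 17) = (10*6/(1 - 30))*(-56) = (10*6/(-29))*(-56) = (10*(-1/29)*6)*(-56) = -60/29*(-56) = 3360/29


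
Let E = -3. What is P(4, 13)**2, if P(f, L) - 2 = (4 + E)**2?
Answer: 9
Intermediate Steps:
P(f, L) = 3 (P(f, L) = 2 + (4 - 3)**2 = 2 + 1**2 = 2 + 1 = 3)
P(4, 13)**2 = 3**2 = 9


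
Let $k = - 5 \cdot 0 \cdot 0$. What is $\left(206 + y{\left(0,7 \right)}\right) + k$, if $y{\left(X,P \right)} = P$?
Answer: $213$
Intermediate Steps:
$k = 0$ ($k = - 0 \cdot 0 = \left(-1\right) 0 = 0$)
$\left(206 + y{\left(0,7 \right)}\right) + k = \left(206 + 7\right) + 0 = 213 + 0 = 213$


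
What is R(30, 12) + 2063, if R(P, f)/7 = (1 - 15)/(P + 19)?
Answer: 2061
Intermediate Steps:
R(P, f) = -98/(19 + P) (R(P, f) = 7*((1 - 15)/(P + 19)) = 7*(-14/(19 + P)) = -98/(19 + P))
R(30, 12) + 2063 = -98/(19 + 30) + 2063 = -98/49 + 2063 = -98*1/49 + 2063 = -2 + 2063 = 2061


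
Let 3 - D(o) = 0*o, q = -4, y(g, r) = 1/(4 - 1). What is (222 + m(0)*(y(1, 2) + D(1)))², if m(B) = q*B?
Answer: 49284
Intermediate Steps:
y(g, r) = ⅓ (y(g, r) = 1/3 = ⅓)
m(B) = -4*B
D(o) = 3 (D(o) = 3 - 0*o = 3 - 1*0 = 3 + 0 = 3)
(222 + m(0)*(y(1, 2) + D(1)))² = (222 + (-4*0)*(⅓ + 3))² = (222 + 0*(10/3))² = (222 + 0)² = 222² = 49284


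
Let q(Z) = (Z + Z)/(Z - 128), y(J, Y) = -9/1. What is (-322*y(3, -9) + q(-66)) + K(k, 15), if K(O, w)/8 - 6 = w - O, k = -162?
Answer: 423180/97 ≈ 4362.7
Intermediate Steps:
y(J, Y) = -9 (y(J, Y) = -9*1 = -9)
K(O, w) = 48 - 8*O + 8*w (K(O, w) = 48 + 8*(w - O) = 48 + (-8*O + 8*w) = 48 - 8*O + 8*w)
q(Z) = 2*Z/(-128 + Z) (q(Z) = (2*Z)/(-128 + Z) = 2*Z/(-128 + Z))
(-322*y(3, -9) + q(-66)) + K(k, 15) = (-322*(-9) + 2*(-66)/(-128 - 66)) + (48 - 8*(-162) + 8*15) = (2898 + 2*(-66)/(-194)) + (48 + 1296 + 120) = (2898 + 2*(-66)*(-1/194)) + 1464 = (2898 + 66/97) + 1464 = 281172/97 + 1464 = 423180/97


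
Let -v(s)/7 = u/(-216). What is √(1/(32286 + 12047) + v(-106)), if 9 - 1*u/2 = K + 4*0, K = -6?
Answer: √68791117103/265998 ≈ 0.98602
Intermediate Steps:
u = 30 (u = 18 - 2*(-6 + 4*0) = 18 - 2*(-6 + 0) = 18 - 2*(-6) = 18 + 12 = 30)
v(s) = 35/36 (v(s) = -210/(-216) = -210*(-1)/216 = -7*(-5/36) = 35/36)
√(1/(32286 + 12047) + v(-106)) = √(1/(32286 + 12047) + 35/36) = √(1/44333 + 35/36) = √(1551691/1595988) = √68791117103/265998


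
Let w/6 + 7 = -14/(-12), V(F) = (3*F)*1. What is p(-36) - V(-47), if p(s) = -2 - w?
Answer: 174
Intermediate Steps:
V(F) = 3*F
w = -35 (w = -42 + 6*(-14/(-12)) = -42 + 6*(-14*(-1/12)) = -42 + 6*(7/6) = -42 + 7 = -35)
p(s) = 33 (p(s) = -2 - 1*(-35) = -2 + 35 = 33)
p(-36) - V(-47) = 33 - 3*(-47) = 33 - 1*(-141) = 33 + 141 = 174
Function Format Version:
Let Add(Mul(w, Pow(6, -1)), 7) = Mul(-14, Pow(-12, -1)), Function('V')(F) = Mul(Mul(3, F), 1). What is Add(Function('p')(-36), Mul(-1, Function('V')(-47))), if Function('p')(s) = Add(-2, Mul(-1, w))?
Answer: 174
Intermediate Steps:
Function('V')(F) = Mul(3, F)
w = -35 (w = Add(-42, Mul(6, Mul(-14, Pow(-12, -1)))) = Add(-42, Mul(6, Mul(-14, Rational(-1, 12)))) = Add(-42, Mul(6, Rational(7, 6))) = Add(-42, 7) = -35)
Function('p')(s) = 33 (Function('p')(s) = Add(-2, Mul(-1, -35)) = Add(-2, 35) = 33)
Add(Function('p')(-36), Mul(-1, Function('V')(-47))) = Add(33, Mul(-1, Mul(3, -47))) = Add(33, Mul(-1, -141)) = Add(33, 141) = 174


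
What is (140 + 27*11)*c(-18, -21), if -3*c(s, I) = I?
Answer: 3059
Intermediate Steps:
c(s, I) = -I/3
(140 + 27*11)*c(-18, -21) = (140 + 27*11)*(-⅓*(-21)) = (140 + 297)*7 = 437*7 = 3059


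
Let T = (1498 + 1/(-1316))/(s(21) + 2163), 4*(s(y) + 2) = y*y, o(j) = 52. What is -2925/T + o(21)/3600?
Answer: -7868424734729/1774230300 ≈ -4434.8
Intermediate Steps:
s(y) = -2 + y²/4 (s(y) = -2 + (y*y)/4 = -2 + y²/4)
T = 1971367/2988965 (T = (1498 + 1/(-1316))/((-2 + (¼)*21²) + 2163) = (1498 - 1/1316)/((-2 + (¼)*441) + 2163) = 1971367/(1316*((-2 + 441/4) + 2163)) = 1971367/(1316*(433/4 + 2163)) = 1971367/(1316*(9085/4)) = (1971367/1316)*(4/9085) = 1971367/2988965 ≈ 0.65955)
-2925/T + o(21)/3600 = -2925/1971367/2988965 + 52/3600 = -2925*2988965/1971367 + 52*(1/3600) = -8742722625/1971367 + 13/900 = -7868424734729/1774230300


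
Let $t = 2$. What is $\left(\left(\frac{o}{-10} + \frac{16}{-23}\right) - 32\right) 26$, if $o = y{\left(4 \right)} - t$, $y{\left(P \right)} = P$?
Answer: $- \frac{98358}{115} \approx -855.29$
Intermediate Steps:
$o = 2$ ($o = 4 - 2 = 2$)
$\left(\left(\frac{o}{-10} + \frac{16}{-23}\right) - 32\right) 26 = \left(\left(\frac{2}{-10} + \frac{16}{-23}\right) - 32\right) 26 = \left(\left(2 \left(- \frac{1}{10}\right) + 16 \left(- \frac{1}{23}\right)\right) - 32\right) 26 = \left(\left(- \frac{1}{5} - \frac{16}{23}\right) - 32\right) 26 = \left(- \frac{103}{115} - 32\right) 26 = \left(- \frac{3783}{115}\right) 26 = - \frac{98358}{115}$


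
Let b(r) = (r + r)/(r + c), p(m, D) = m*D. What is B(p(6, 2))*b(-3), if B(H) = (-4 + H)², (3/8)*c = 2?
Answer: -1152/7 ≈ -164.57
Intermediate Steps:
p(m, D) = D*m
c = 16/3 (c = (8/3)*2 = 16/3 ≈ 5.3333)
b(r) = 2*r/(16/3 + r) (b(r) = (r + r)/(r + 16/3) = (2*r)/(16/3 + r) = 2*r/(16/3 + r))
B(p(6, 2))*b(-3) = (-4 + 2*6)²*(6*(-3)/(16 + 3*(-3))) = (-4 + 12)²*(6*(-3)/(16 - 9)) = 8²*(6*(-3)/7) = 64*(6*(-3)*(⅐)) = 64*(-18/7) = -1152/7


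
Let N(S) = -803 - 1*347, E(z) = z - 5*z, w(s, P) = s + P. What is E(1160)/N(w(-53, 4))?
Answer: 464/115 ≈ 4.0348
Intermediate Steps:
w(s, P) = P + s
E(z) = -4*z
N(S) = -1150 (N(S) = -803 - 347 = -1150)
E(1160)/N(w(-53, 4)) = -4*1160/(-1150) = -4640*(-1/1150) = 464/115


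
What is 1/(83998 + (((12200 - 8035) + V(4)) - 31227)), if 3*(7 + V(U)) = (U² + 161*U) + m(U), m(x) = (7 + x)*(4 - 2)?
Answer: 3/171469 ≈ 1.7496e-5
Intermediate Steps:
m(x) = 14 + 2*x (m(x) = (7 + x)*2 = 14 + 2*x)
V(U) = -7/3 + U²/3 + 163*U/3 (V(U) = -7 + ((U² + 161*U) + (14 + 2*U))/3 = -7 + (14 + U² + 163*U)/3 = -7 + (14/3 + U²/3 + 163*U/3) = -7/3 + U²/3 + 163*U/3)
1/(83998 + (((12200 - 8035) + V(4)) - 31227)) = 1/(83998 + (((12200 - 8035) + (-7/3 + (⅓)*4² + (163/3)*4)) - 31227)) = 1/(83998 + ((4165 + (-7/3 + (⅓)*16 + 652/3)) - 31227)) = 1/(83998 + ((4165 + (-7/3 + 16/3 + 652/3)) - 31227)) = 1/(83998 + ((4165 + 661/3) - 31227)) = 1/(83998 + (13156/3 - 31227)) = 1/(83998 - 80525/3) = 1/(171469/3) = 3/171469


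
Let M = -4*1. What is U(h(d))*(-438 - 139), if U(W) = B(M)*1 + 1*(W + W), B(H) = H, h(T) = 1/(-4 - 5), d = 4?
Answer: 21926/9 ≈ 2436.2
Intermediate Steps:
M = -4
h(T) = -⅑ (h(T) = 1/(-9) = -⅑)
U(W) = -4 + 2*W (U(W) = -4*1 + 1*(W + W) = -4 + 1*(2*W) = -4 + 2*W)
U(h(d))*(-438 - 139) = (-4 + 2*(-⅑))*(-438 - 139) = (-4 - 2/9)*(-577) = -38/9*(-577) = 21926/9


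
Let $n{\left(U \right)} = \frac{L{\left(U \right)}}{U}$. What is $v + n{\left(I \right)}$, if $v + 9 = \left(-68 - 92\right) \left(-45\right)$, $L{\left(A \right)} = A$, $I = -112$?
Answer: $7192$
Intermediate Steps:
$v = 7191$ ($v = -9 + \left(-68 - 92\right) \left(-45\right) = -9 - -7200 = -9 + 7200 = 7191$)
$n{\left(U \right)} = 1$ ($n{\left(U \right)} = \frac{U}{U} = 1$)
$v + n{\left(I \right)} = 7191 + 1 = 7192$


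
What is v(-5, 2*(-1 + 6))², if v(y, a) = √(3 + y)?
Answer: -2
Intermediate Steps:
v(-5, 2*(-1 + 6))² = (√(3 - 5))² = (√(-2))² = (I*√2)² = -2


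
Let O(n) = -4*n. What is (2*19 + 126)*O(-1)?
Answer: 656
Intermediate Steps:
(2*19 + 126)*O(-1) = (2*19 + 126)*(-4*(-1)) = (38 + 126)*4 = 164*4 = 656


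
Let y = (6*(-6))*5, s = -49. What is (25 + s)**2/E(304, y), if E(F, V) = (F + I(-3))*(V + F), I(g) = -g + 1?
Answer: 36/2387 ≈ 0.015082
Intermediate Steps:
I(g) = 1 - g
y = -180 (y = -36*5 = -180)
E(F, V) = (4 + F)*(F + V) (E(F, V) = (F + (1 - 1*(-3)))*(V + F) = (F + (1 + 3))*(F + V) = (F + 4)*(F + V) = (4 + F)*(F + V))
(25 + s)**2/E(304, y) = (25 - 49)**2/(304**2 + 4*304 + 4*(-180) + 304*(-180)) = (-24)**2/(92416 + 1216 - 720 - 54720) = 576/38192 = 576*(1/38192) = 36/2387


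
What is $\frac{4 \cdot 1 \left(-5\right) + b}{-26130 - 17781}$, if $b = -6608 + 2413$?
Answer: $\frac{1405}{14637} \approx 0.09599$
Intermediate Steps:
$b = -4195$
$\frac{4 \cdot 1 \left(-5\right) + b}{-26130 - 17781} = \frac{4 \cdot 1 \left(-5\right) - 4195}{-26130 - 17781} = \frac{4 \left(-5\right) - 4195}{-43911} = \left(-20 - 4195\right) \left(- \frac{1}{43911}\right) = \left(-4215\right) \left(- \frac{1}{43911}\right) = \frac{1405}{14637}$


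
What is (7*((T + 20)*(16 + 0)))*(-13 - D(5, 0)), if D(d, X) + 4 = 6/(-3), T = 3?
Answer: -18032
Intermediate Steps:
D(d, X) = -6 (D(d, X) = -4 + 6/(-3) = -4 + 6*(-1/3) = -4 - 2 = -6)
(7*((T + 20)*(16 + 0)))*(-13 - D(5, 0)) = (7*((3 + 20)*(16 + 0)))*(-13 - 1*(-6)) = (7*(23*16))*(-13 + 6) = (7*368)*(-7) = 2576*(-7) = -18032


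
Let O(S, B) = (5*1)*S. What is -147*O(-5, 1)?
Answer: 3675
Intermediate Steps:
O(S, B) = 5*S
-147*O(-5, 1) = -735*(-5) = -147*(-25) = 3675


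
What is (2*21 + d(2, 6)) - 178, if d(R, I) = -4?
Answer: -140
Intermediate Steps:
(2*21 + d(2, 6)) - 178 = (2*21 - 4) - 178 = (42 - 4) - 178 = 38 - 178 = -140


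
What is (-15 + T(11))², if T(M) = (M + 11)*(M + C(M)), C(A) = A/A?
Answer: 62001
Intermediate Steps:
C(A) = 1
T(M) = (1 + M)*(11 + M) (T(M) = (M + 11)*(M + 1) = (11 + M)*(1 + M) = (1 + M)*(11 + M))
(-15 + T(11))² = (-15 + (11 + 11² + 12*11))² = (-15 + (11 + 121 + 132))² = (-15 + 264)² = 249² = 62001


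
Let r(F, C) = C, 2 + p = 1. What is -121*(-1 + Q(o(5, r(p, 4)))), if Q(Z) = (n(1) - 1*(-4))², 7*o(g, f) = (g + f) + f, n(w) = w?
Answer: -2904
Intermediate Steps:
p = -1 (p = -2 + 1 = -1)
o(g, f) = g/7 + 2*f/7 (o(g, f) = ((g + f) + f)/7 = ((f + g) + f)/7 = (g + 2*f)/7 = g/7 + 2*f/7)
Q(Z) = 25 (Q(Z) = (1 - 1*(-4))² = (1 + 4)² = 5² = 25)
-121*(-1 + Q(o(5, r(p, 4)))) = -121*(-1 + 25) = -121*24 = -2904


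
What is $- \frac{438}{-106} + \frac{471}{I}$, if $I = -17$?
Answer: $- \frac{21240}{901} \approx -23.574$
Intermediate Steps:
$- \frac{438}{-106} + \frac{471}{I} = - \frac{438}{-106} + \frac{471}{-17} = \left(-438\right) \left(- \frac{1}{106}\right) + 471 \left(- \frac{1}{17}\right) = \frac{219}{53} - \frac{471}{17} = - \frac{21240}{901}$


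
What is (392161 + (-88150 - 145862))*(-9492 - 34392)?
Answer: -6940210716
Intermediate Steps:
(392161 + (-88150 - 145862))*(-9492 - 34392) = (392161 - 234012)*(-43884) = 158149*(-43884) = -6940210716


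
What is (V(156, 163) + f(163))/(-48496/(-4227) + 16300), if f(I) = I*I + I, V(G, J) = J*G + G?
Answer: 55284933/17237149 ≈ 3.2073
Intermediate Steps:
V(G, J) = G + G*J (V(G, J) = G*J + G = G + G*J)
f(I) = I + I² (f(I) = I² + I = I + I²)
(V(156, 163) + f(163))/(-48496/(-4227) + 16300) = (156*(1 + 163) + 163*(1 + 163))/(-48496/(-4227) + 16300) = (156*164 + 163*164)/(-48496*(-1/4227) + 16300) = (25584 + 26732)/(48496/4227 + 16300) = 52316/(68948596/4227) = 52316*(4227/68948596) = 55284933/17237149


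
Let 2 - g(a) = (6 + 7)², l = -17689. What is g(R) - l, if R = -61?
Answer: 17522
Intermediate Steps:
g(a) = -167 (g(a) = 2 - (6 + 7)² = 2 - 1*13² = 2 - 1*169 = 2 - 169 = -167)
g(R) - l = -167 - 1*(-17689) = -167 + 17689 = 17522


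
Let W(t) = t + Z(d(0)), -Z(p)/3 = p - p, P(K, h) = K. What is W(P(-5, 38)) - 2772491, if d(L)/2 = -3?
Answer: -2772496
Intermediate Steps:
d(L) = -6 (d(L) = 2*(-3) = -6)
Z(p) = 0 (Z(p) = -3*(p - p) = -3*0 = 0)
W(t) = t (W(t) = t + 0 = t)
W(P(-5, 38)) - 2772491 = -5 - 2772491 = -2772496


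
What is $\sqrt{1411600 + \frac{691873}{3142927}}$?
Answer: $\frac{\sqrt{13943773038243948671}}{3142927} \approx 1188.1$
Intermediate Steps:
$\sqrt{1411600 + \frac{691873}{3142927}} = \sqrt{\frac{4436556445073}{3142927}} = \frac{\sqrt{13943773038243948671}}{3142927}$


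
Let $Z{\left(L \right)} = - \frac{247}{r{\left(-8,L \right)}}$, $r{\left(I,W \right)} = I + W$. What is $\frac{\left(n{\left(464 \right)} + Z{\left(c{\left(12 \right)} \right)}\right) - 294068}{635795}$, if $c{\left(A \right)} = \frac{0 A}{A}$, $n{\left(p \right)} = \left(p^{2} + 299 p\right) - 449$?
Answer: $\frac{476367}{5086360} \approx 0.093656$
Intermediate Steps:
$n{\left(p \right)} = -449 + p^{2} + 299 p$
$c{\left(A \right)} = 0$ ($c{\left(A \right)} = \frac{0}{A} = 0$)
$Z{\left(L \right)} = - \frac{247}{-8 + L}$
$\frac{\left(n{\left(464 \right)} + Z{\left(c{\left(12 \right)} \right)}\right) - 294068}{635795} = \frac{\left(\left(-449 + 464^{2} + 299 \cdot 464\right) - \frac{247}{-8 + 0}\right) - 294068}{635795} = \left(\left(\left(-449 + 215296 + 138736\right) - \frac{247}{-8}\right) - 294068\right) \frac{1}{635795} = \left(\left(353583 - - \frac{247}{8}\right) - 294068\right) \frac{1}{635795} = \left(\left(353583 + \frac{247}{8}\right) - 294068\right) \frac{1}{635795} = \left(\frac{2828911}{8} - 294068\right) \frac{1}{635795} = \frac{476367}{8} \cdot \frac{1}{635795} = \frac{476367}{5086360}$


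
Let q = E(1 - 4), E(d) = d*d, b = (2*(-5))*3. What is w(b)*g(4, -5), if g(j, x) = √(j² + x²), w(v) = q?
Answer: 9*√41 ≈ 57.628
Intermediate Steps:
b = -30 (b = -10*3 = -30)
E(d) = d²
q = 9 (q = (1 - 4)² = (-3)² = 9)
w(v) = 9
w(b)*g(4, -5) = 9*√(4² + (-5)²) = 9*√(16 + 25) = 9*√41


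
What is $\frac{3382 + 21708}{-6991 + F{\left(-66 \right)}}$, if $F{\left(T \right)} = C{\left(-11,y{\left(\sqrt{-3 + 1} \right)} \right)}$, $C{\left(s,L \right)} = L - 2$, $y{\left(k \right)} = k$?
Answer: $- \frac{175454370}{48902051} - \frac{25090 i \sqrt{2}}{48902051} \approx -3.5879 - 0.00072559 i$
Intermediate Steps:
$C{\left(s,L \right)} = -2 + L$
$F{\left(T \right)} = -2 + i \sqrt{2}$ ($F{\left(T \right)} = -2 + \sqrt{-3 + 1} = -2 + \sqrt{-2} = -2 + i \sqrt{2}$)
$\frac{3382 + 21708}{-6991 + F{\left(-66 \right)}} = \frac{3382 + 21708}{-6991 - \left(2 - i \sqrt{2}\right)} = \frac{25090}{-6993 + i \sqrt{2}}$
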